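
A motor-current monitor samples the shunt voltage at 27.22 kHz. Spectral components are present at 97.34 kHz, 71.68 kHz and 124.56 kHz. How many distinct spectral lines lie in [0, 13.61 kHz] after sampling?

fs/2 = 13.61 kHz.
97.34 kHz mod fs = 15.68 kHz.
15.68 kHz > fs/2 = 13.61 kHz, folds to fs − 15.68 kHz = 11.54 kHz.
71.68 kHz mod fs = 17.24 kHz.
17.24 kHz > fs/2 = 13.61 kHz, folds to fs − 17.24 kHz = 9.98 kHz.
124.56 kHz mod fs = 15.68 kHz.
15.68 kHz > fs/2 = 13.61 kHz, folds to fs − 15.68 kHz = 11.54 kHz.
Distinct values: {9.98 kHz, 11.54 kHz} → 2.

2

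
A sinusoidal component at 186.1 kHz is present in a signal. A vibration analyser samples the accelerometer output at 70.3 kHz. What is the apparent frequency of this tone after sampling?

24.8 kHz

186.1 kHz mod fs = 45.5 kHz.
45.5 kHz > fs/2 = 35.15 kHz, folds to fs − 45.5 kHz = 24.8 kHz.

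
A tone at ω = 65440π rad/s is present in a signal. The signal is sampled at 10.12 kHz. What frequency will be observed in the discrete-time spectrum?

2.36 kHz

ω = 65440π rad/s → f = ω/(2π) = 32720 Hz = 32.72 kHz.
32.72 kHz mod fs = 2.36 kHz.
2.36 kHz ≤ fs/2 = 5.06 kHz, appears at 2.36 kHz.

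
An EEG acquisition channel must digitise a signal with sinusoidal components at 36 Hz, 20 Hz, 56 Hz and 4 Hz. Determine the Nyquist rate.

112 Hz

Highest-frequency component: 56 Hz.
Nyquist rate = 2 × 56 Hz = 112 Hz.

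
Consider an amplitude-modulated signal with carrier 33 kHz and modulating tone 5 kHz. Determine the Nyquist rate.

AM sidebands sit at fc ± fm = 28 kHz and 38 kHz.
Highest-frequency component: 38 kHz.
Nyquist rate = 2 × 38 kHz = 76 kHz.

76 kHz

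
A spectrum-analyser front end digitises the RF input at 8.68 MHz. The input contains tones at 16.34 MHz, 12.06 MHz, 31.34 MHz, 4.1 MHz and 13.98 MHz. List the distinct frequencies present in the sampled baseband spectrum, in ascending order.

1.02 MHz, 3.38 MHz, 4.1 MHz

fs/2 = 4.34 MHz.
16.34 MHz mod fs = 7.66 MHz.
7.66 MHz > fs/2 = 4.34 MHz, folds to fs − 7.66 MHz = 1.02 MHz.
12.06 MHz mod fs = 3.38 MHz.
3.38 MHz ≤ fs/2 = 4.34 MHz, appears at 3.38 MHz.
31.34 MHz mod fs = 5.3 MHz.
5.3 MHz > fs/2 = 4.34 MHz, folds to fs − 5.3 MHz = 3.38 MHz.
4.1 MHz ≤ fs/2 = 4.34 MHz, passes unchanged.
13.98 MHz mod fs = 5.3 MHz.
5.3 MHz > fs/2 = 4.34 MHz, folds to fs − 5.3 MHz = 3.38 MHz.
Distinct values: {1.02 MHz, 3.38 MHz, 4.1 MHz}.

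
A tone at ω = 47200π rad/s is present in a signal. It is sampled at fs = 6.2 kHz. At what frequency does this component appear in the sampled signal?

1.2 kHz

ω = 47200π rad/s → f = ω/(2π) = 23600 Hz = 23.6 kHz.
23.6 kHz mod fs = 5 kHz.
5 kHz > fs/2 = 3.1 kHz, folds to fs − 5 kHz = 1.2 kHz.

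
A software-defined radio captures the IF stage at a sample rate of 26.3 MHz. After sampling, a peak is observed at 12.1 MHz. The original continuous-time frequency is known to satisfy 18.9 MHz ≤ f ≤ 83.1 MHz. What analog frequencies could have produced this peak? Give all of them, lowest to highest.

Frequencies that alias to 12.1 MHz are k·fs ± 12.1 MHz for integer k ≥ 0.
k=0: 12.1 MHz.
k=1: 14.2 MHz, 38.4 MHz.
k=2: 40.5 MHz, 64.7 MHz.
k=3: 66.8 MHz, 91 MHz.
k=4: 93.1 MHz, 117.3 MHz.
Within [18.9 MHz, 83.1 MHz]: 38.4 MHz, 40.5 MHz, 64.7 MHz, 66.8 MHz.

38.4 MHz, 40.5 MHz, 64.7 MHz, 66.8 MHz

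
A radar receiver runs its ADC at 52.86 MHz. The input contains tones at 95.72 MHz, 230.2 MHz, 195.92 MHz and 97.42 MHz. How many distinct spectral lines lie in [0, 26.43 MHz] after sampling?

fs/2 = 26.43 MHz.
95.72 MHz mod fs = 42.86 MHz.
42.86 MHz > fs/2 = 26.43 MHz, folds to fs − 42.86 MHz = 10 MHz.
230.2 MHz mod fs = 18.76 MHz.
18.76 MHz ≤ fs/2 = 26.43 MHz, appears at 18.76 MHz.
195.92 MHz mod fs = 37.34 MHz.
37.34 MHz > fs/2 = 26.43 MHz, folds to fs − 37.34 MHz = 15.52 MHz.
97.42 MHz mod fs = 44.56 MHz.
44.56 MHz > fs/2 = 26.43 MHz, folds to fs − 44.56 MHz = 8.3 MHz.
Distinct values: {8.3 MHz, 10 MHz, 15.52 MHz, 18.76 MHz} → 4.

4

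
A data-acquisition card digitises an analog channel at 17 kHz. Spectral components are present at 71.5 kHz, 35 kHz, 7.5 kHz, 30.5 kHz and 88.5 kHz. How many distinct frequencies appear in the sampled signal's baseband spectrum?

fs/2 = 8.5 kHz.
71.5 kHz mod fs = 3.5 kHz.
3.5 kHz ≤ fs/2 = 8.5 kHz, appears at 3.5 kHz.
35 kHz mod fs = 1 kHz.
1 kHz ≤ fs/2 = 8.5 kHz, appears at 1 kHz.
7.5 kHz ≤ fs/2 = 8.5 kHz, passes unchanged.
30.5 kHz mod fs = 13.5 kHz.
13.5 kHz > fs/2 = 8.5 kHz, folds to fs − 13.5 kHz = 3.5 kHz.
88.5 kHz mod fs = 3.5 kHz.
3.5 kHz ≤ fs/2 = 8.5 kHz, appears at 3.5 kHz.
Distinct values: {1 kHz, 3.5 kHz, 7.5 kHz} → 3.

3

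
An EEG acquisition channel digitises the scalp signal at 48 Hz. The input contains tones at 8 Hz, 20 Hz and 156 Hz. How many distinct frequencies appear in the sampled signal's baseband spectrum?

3

fs/2 = 24 Hz.
8 Hz ≤ fs/2 = 24 Hz, passes unchanged.
20 Hz ≤ fs/2 = 24 Hz, passes unchanged.
156 Hz mod fs = 12 Hz.
12 Hz ≤ fs/2 = 24 Hz, appears at 12 Hz.
Distinct values: {8 Hz, 12 Hz, 20 Hz} → 3.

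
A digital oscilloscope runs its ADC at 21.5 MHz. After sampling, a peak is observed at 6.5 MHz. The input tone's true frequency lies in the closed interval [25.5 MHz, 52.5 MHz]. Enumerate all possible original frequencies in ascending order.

28 MHz, 36.5 MHz, 49.5 MHz

Frequencies that alias to 6.5 MHz are k·fs ± 6.5 MHz for integer k ≥ 0.
k=0: 6.5 MHz.
k=1: 15 MHz, 28 MHz.
k=2: 36.5 MHz, 49.5 MHz.
k=3: 58 MHz, 71 MHz.
Within [25.5 MHz, 52.5 MHz]: 28 MHz, 36.5 MHz, 49.5 MHz.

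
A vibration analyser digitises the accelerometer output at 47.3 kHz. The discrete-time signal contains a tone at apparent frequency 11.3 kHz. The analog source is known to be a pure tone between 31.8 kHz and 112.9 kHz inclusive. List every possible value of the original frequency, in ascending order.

36 kHz, 58.6 kHz, 83.3 kHz, 105.9 kHz

Frequencies that alias to 11.3 kHz are k·fs ± 11.3 kHz for integer k ≥ 0.
k=0: 11.3 kHz.
k=1: 36 kHz, 58.6 kHz.
k=2: 83.3 kHz, 105.9 kHz.
k=3: 130.6 kHz, 153.2 kHz.
Within [31.8 kHz, 112.9 kHz]: 36 kHz, 58.6 kHz, 83.3 kHz, 105.9 kHz.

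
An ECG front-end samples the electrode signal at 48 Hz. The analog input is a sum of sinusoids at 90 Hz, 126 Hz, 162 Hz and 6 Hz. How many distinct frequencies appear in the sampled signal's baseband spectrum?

fs/2 = 24 Hz.
90 Hz mod fs = 42 Hz.
42 Hz > fs/2 = 24 Hz, folds to fs − 42 Hz = 6 Hz.
126 Hz mod fs = 30 Hz.
30 Hz > fs/2 = 24 Hz, folds to fs − 30 Hz = 18 Hz.
162 Hz mod fs = 18 Hz.
18 Hz ≤ fs/2 = 24 Hz, appears at 18 Hz.
6 Hz ≤ fs/2 = 24 Hz, passes unchanged.
Distinct values: {6 Hz, 18 Hz} → 2.

2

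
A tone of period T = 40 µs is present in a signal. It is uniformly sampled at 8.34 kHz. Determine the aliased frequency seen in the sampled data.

0.02 kHz

T = 40 µs → f = 1/T = 25 kHz.
25 kHz mod fs = 8.32 kHz.
8.32 kHz > fs/2 = 4.17 kHz, folds to fs − 8.32 kHz = 0.02 kHz.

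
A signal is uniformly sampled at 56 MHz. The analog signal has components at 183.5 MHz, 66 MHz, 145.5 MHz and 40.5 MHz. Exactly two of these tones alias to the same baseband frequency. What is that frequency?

fs/2 = 28 MHz.
183.5 MHz mod fs = 15.5 MHz.
15.5 MHz ≤ fs/2 = 28 MHz, appears at 15.5 MHz.
66 MHz mod fs = 10 MHz.
10 MHz ≤ fs/2 = 28 MHz, appears at 10 MHz.
145.5 MHz mod fs = 33.5 MHz.
33.5 MHz > fs/2 = 28 MHz, folds to fs − 33.5 MHz = 22.5 MHz.
40.5 MHz > fs/2 = 28 MHz, folds to fs − 40.5 MHz = 15.5 MHz.
40.5 MHz and 183.5 MHz both map to 15.5 MHz.

15.5 MHz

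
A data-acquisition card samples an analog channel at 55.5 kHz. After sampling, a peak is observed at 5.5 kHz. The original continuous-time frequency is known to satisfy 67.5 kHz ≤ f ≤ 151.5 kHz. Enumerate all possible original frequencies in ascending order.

105.5 kHz, 116.5 kHz

Frequencies that alias to 5.5 kHz are k·fs ± 5.5 kHz for integer k ≥ 0.
k=0: 5.5 kHz.
k=1: 50 kHz, 61 kHz.
k=2: 105.5 kHz, 116.5 kHz.
k=3: 161 kHz, 172 kHz.
Within [67.5 kHz, 151.5 kHz]: 105.5 kHz, 116.5 kHz.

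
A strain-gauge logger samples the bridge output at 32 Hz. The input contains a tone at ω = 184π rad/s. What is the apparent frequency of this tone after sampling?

ω = 184π rad/s → f = ω/(2π) = 92 Hz.
92 Hz mod fs = 28 Hz.
28 Hz > fs/2 = 16 Hz, folds to fs − 28 Hz = 4 Hz.

4 Hz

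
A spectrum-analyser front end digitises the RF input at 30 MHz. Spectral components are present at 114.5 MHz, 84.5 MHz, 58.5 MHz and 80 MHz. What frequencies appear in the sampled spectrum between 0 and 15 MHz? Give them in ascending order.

fs/2 = 15 MHz.
114.5 MHz mod fs = 24.5 MHz.
24.5 MHz > fs/2 = 15 MHz, folds to fs − 24.5 MHz = 5.5 MHz.
84.5 MHz mod fs = 24.5 MHz.
24.5 MHz > fs/2 = 15 MHz, folds to fs − 24.5 MHz = 5.5 MHz.
58.5 MHz mod fs = 28.5 MHz.
28.5 MHz > fs/2 = 15 MHz, folds to fs − 28.5 MHz = 1.5 MHz.
80 MHz mod fs = 20 MHz.
20 MHz > fs/2 = 15 MHz, folds to fs − 20 MHz = 10 MHz.
Distinct values: {1.5 MHz, 5.5 MHz, 10 MHz}.

1.5 MHz, 5.5 MHz, 10 MHz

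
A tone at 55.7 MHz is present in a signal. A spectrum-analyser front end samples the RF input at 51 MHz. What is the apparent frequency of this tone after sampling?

55.7 MHz mod fs = 4.7 MHz.
4.7 MHz ≤ fs/2 = 25.5 MHz, appears at 4.7 MHz.

4.7 MHz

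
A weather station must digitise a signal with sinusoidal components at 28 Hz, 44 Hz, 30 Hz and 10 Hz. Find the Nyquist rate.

88 Hz

Highest-frequency component: 44 Hz.
Nyquist rate = 2 × 44 Hz = 88 Hz.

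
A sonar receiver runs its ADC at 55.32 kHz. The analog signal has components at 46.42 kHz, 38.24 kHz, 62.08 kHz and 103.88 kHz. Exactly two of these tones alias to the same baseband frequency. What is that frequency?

6.76 kHz

fs/2 = 27.66 kHz.
46.42 kHz > fs/2 = 27.66 kHz, folds to fs − 46.42 kHz = 8.9 kHz.
38.24 kHz > fs/2 = 27.66 kHz, folds to fs − 38.24 kHz = 17.08 kHz.
62.08 kHz mod fs = 6.76 kHz.
6.76 kHz ≤ fs/2 = 27.66 kHz, appears at 6.76 kHz.
103.88 kHz mod fs = 48.56 kHz.
48.56 kHz > fs/2 = 27.66 kHz, folds to fs − 48.56 kHz = 6.76 kHz.
62.08 kHz and 103.88 kHz both map to 6.76 kHz.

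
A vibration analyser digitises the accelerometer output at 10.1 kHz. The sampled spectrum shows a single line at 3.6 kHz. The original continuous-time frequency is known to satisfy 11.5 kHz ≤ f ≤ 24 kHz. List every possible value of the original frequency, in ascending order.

13.7 kHz, 16.6 kHz, 23.8 kHz

Frequencies that alias to 3.6 kHz are k·fs ± 3.6 kHz for integer k ≥ 0.
k=0: 3.6 kHz.
k=1: 6.5 kHz, 13.7 kHz.
k=2: 16.6 kHz, 23.8 kHz.
k=3: 26.7 kHz, 33.9 kHz.
Within [11.5 kHz, 24 kHz]: 13.7 kHz, 16.6 kHz, 23.8 kHz.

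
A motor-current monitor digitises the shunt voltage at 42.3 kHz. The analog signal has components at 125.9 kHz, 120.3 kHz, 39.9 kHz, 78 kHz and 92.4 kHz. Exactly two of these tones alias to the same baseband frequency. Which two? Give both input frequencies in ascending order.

fs/2 = 21.15 kHz.
125.9 kHz mod fs = 41.3 kHz.
41.3 kHz > fs/2 = 21.15 kHz, folds to fs − 41.3 kHz = 1 kHz.
120.3 kHz mod fs = 35.7 kHz.
35.7 kHz > fs/2 = 21.15 kHz, folds to fs − 35.7 kHz = 6.6 kHz.
39.9 kHz > fs/2 = 21.15 kHz, folds to fs − 39.9 kHz = 2.4 kHz.
78 kHz mod fs = 35.7 kHz.
35.7 kHz > fs/2 = 21.15 kHz, folds to fs − 35.7 kHz = 6.6 kHz.
92.4 kHz mod fs = 7.8 kHz.
7.8 kHz ≤ fs/2 = 21.15 kHz, appears at 7.8 kHz.
78 kHz and 120.3 kHz both map to 6.6 kHz.

78 kHz, 120.3 kHz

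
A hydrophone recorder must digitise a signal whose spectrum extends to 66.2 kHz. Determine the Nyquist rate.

Nyquist rate = 2 × 66.2 kHz = 132.4 kHz.

132.4 kHz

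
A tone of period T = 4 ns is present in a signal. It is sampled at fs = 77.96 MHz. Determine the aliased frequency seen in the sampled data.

16.12 MHz

T = 4 ns → f = 1/T = 250 MHz.
250 MHz mod fs = 16.12 MHz.
16.12 MHz ≤ fs/2 = 38.98 MHz, appears at 16.12 MHz.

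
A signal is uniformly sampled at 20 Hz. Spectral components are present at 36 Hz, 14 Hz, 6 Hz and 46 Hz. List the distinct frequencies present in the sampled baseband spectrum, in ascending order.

4 Hz, 6 Hz

fs/2 = 10 Hz.
36 Hz mod fs = 16 Hz.
16 Hz > fs/2 = 10 Hz, folds to fs − 16 Hz = 4 Hz.
14 Hz > fs/2 = 10 Hz, folds to fs − 14 Hz = 6 Hz.
6 Hz ≤ fs/2 = 10 Hz, passes unchanged.
46 Hz mod fs = 6 Hz.
6 Hz ≤ fs/2 = 10 Hz, appears at 6 Hz.
Distinct values: {4 Hz, 6 Hz}.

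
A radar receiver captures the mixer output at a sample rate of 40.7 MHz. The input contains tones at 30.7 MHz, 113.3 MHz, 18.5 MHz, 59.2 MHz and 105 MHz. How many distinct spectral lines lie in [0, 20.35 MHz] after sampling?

4

fs/2 = 20.35 MHz.
30.7 MHz > fs/2 = 20.35 MHz, folds to fs − 30.7 MHz = 10 MHz.
113.3 MHz mod fs = 31.9 MHz.
31.9 MHz > fs/2 = 20.35 MHz, folds to fs − 31.9 MHz = 8.8 MHz.
18.5 MHz ≤ fs/2 = 20.35 MHz, passes unchanged.
59.2 MHz mod fs = 18.5 MHz.
18.5 MHz ≤ fs/2 = 20.35 MHz, appears at 18.5 MHz.
105 MHz mod fs = 23.6 MHz.
23.6 MHz > fs/2 = 20.35 MHz, folds to fs − 23.6 MHz = 17.1 MHz.
Distinct values: {8.8 MHz, 10 MHz, 17.1 MHz, 18.5 MHz} → 4.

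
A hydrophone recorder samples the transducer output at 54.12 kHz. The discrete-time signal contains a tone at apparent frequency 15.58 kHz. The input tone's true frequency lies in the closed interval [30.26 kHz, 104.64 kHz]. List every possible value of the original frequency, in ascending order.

38.54 kHz, 69.7 kHz, 92.66 kHz

Frequencies that alias to 15.58 kHz are k·fs ± 15.58 kHz for integer k ≥ 0.
k=0: 15.58 kHz.
k=1: 38.54 kHz, 69.7 kHz.
k=2: 92.66 kHz, 123.82 kHz.
k=3: 146.78 kHz, 177.94 kHz.
Within [30.26 kHz, 104.64 kHz]: 38.54 kHz, 69.7 kHz, 92.66 kHz.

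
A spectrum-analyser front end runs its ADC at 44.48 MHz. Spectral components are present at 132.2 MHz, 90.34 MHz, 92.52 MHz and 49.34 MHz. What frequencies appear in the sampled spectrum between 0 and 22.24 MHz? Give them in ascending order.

1.24 MHz, 1.38 MHz, 3.56 MHz, 4.86 MHz

fs/2 = 22.24 MHz.
132.2 MHz mod fs = 43.24 MHz.
43.24 MHz > fs/2 = 22.24 MHz, folds to fs − 43.24 MHz = 1.24 MHz.
90.34 MHz mod fs = 1.38 MHz.
1.38 MHz ≤ fs/2 = 22.24 MHz, appears at 1.38 MHz.
92.52 MHz mod fs = 3.56 MHz.
3.56 MHz ≤ fs/2 = 22.24 MHz, appears at 3.56 MHz.
49.34 MHz mod fs = 4.86 MHz.
4.86 MHz ≤ fs/2 = 22.24 MHz, appears at 4.86 MHz.
Distinct values: {1.24 MHz, 1.38 MHz, 3.56 MHz, 4.86 MHz}.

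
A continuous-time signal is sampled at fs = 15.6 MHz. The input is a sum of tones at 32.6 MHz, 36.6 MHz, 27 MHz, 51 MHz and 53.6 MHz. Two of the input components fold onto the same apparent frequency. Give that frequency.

fs/2 = 7.8 MHz.
32.6 MHz mod fs = 1.4 MHz.
1.4 MHz ≤ fs/2 = 7.8 MHz, appears at 1.4 MHz.
36.6 MHz mod fs = 5.4 MHz.
5.4 MHz ≤ fs/2 = 7.8 MHz, appears at 5.4 MHz.
27 MHz mod fs = 11.4 MHz.
11.4 MHz > fs/2 = 7.8 MHz, folds to fs − 11.4 MHz = 4.2 MHz.
51 MHz mod fs = 4.2 MHz.
4.2 MHz ≤ fs/2 = 7.8 MHz, appears at 4.2 MHz.
53.6 MHz mod fs = 6.8 MHz.
6.8 MHz ≤ fs/2 = 7.8 MHz, appears at 6.8 MHz.
27 MHz and 51 MHz both map to 4.2 MHz.

4.2 MHz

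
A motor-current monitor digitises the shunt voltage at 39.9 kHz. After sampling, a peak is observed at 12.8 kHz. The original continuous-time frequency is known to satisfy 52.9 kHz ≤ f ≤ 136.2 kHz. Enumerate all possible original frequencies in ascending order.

Frequencies that alias to 12.8 kHz are k·fs ± 12.8 kHz for integer k ≥ 0.
k=0: 12.8 kHz.
k=1: 27.1 kHz, 52.7 kHz.
k=2: 67 kHz, 92.6 kHz.
k=3: 106.9 kHz, 132.5 kHz.
k=4: 146.8 kHz, 172.4 kHz.
Within [52.9 kHz, 136.2 kHz]: 67 kHz, 92.6 kHz, 106.9 kHz, 132.5 kHz.

67 kHz, 92.6 kHz, 106.9 kHz, 132.5 kHz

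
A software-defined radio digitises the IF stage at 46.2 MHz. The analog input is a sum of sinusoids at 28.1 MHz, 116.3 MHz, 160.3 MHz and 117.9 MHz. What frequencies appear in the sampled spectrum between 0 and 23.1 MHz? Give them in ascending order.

fs/2 = 23.1 MHz.
28.1 MHz > fs/2 = 23.1 MHz, folds to fs − 28.1 MHz = 18.1 MHz.
116.3 MHz mod fs = 23.9 MHz.
23.9 MHz > fs/2 = 23.1 MHz, folds to fs − 23.9 MHz = 22.3 MHz.
160.3 MHz mod fs = 21.7 MHz.
21.7 MHz ≤ fs/2 = 23.1 MHz, appears at 21.7 MHz.
117.9 MHz mod fs = 25.5 MHz.
25.5 MHz > fs/2 = 23.1 MHz, folds to fs − 25.5 MHz = 20.7 MHz.
Distinct values: {18.1 MHz, 20.7 MHz, 21.7 MHz, 22.3 MHz}.

18.1 MHz, 20.7 MHz, 21.7 MHz, 22.3 MHz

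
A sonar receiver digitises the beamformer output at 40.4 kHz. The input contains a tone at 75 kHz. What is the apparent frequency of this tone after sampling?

75 kHz mod fs = 34.6 kHz.
34.6 kHz > fs/2 = 20.2 kHz, folds to fs − 34.6 kHz = 5.8 kHz.

5.8 kHz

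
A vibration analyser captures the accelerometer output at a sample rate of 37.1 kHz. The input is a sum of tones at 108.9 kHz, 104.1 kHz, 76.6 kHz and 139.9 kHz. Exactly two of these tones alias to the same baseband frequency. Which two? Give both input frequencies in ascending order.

fs/2 = 18.55 kHz.
108.9 kHz mod fs = 34.7 kHz.
34.7 kHz > fs/2 = 18.55 kHz, folds to fs − 34.7 kHz = 2.4 kHz.
104.1 kHz mod fs = 29.9 kHz.
29.9 kHz > fs/2 = 18.55 kHz, folds to fs − 29.9 kHz = 7.2 kHz.
76.6 kHz mod fs = 2.4 kHz.
2.4 kHz ≤ fs/2 = 18.55 kHz, appears at 2.4 kHz.
139.9 kHz mod fs = 28.6 kHz.
28.6 kHz > fs/2 = 18.55 kHz, folds to fs − 28.6 kHz = 8.5 kHz.
76.6 kHz and 108.9 kHz both map to 2.4 kHz.

76.6 kHz, 108.9 kHz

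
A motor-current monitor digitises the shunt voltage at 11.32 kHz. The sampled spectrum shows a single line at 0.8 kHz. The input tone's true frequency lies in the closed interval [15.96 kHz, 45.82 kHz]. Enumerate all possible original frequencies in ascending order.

21.84 kHz, 23.44 kHz, 33.16 kHz, 34.76 kHz, 44.48 kHz

Frequencies that alias to 0.8 kHz are k·fs ± 0.8 kHz for integer k ≥ 0.
k=0: 0.8 kHz.
k=1: 10.52 kHz, 12.12 kHz.
k=2: 21.84 kHz, 23.44 kHz.
k=3: 33.16 kHz, 34.76 kHz.
k=4: 44.48 kHz, 46.08 kHz.
k=5: 55.8 kHz, 57.4 kHz.
Within [15.96 kHz, 45.82 kHz]: 21.84 kHz, 23.44 kHz, 33.16 kHz, 34.76 kHz, 44.48 kHz.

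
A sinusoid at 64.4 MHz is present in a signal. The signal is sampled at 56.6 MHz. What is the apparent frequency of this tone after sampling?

7.8 MHz

64.4 MHz mod fs = 7.8 MHz.
7.8 MHz ≤ fs/2 = 28.3 MHz, appears at 7.8 MHz.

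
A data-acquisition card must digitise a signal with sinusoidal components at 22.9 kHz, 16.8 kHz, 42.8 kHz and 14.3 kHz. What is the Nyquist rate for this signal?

85.6 kHz

Highest-frequency component: 42.8 kHz.
Nyquist rate = 2 × 42.8 kHz = 85.6 kHz.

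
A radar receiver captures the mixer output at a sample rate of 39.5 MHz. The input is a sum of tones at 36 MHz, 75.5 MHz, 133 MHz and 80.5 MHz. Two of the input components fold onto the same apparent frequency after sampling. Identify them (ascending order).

36 MHz, 75.5 MHz

fs/2 = 19.75 MHz.
36 MHz > fs/2 = 19.75 MHz, folds to fs − 36 MHz = 3.5 MHz.
75.5 MHz mod fs = 36 MHz.
36 MHz > fs/2 = 19.75 MHz, folds to fs − 36 MHz = 3.5 MHz.
133 MHz mod fs = 14.5 MHz.
14.5 MHz ≤ fs/2 = 19.75 MHz, appears at 14.5 MHz.
80.5 MHz mod fs = 1.5 MHz.
1.5 MHz ≤ fs/2 = 19.75 MHz, appears at 1.5 MHz.
36 MHz and 75.5 MHz both map to 3.5 MHz.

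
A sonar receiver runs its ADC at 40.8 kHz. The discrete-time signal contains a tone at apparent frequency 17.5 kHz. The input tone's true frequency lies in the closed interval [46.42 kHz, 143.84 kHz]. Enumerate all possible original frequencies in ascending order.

Frequencies that alias to 17.5 kHz are k·fs ± 17.5 kHz for integer k ≥ 0.
k=0: 17.5 kHz.
k=1: 23.3 kHz, 58.3 kHz.
k=2: 64.1 kHz, 99.1 kHz.
k=3: 104.9 kHz, 139.9 kHz.
k=4: 145.7 kHz, 180.7 kHz.
Within [46.42 kHz, 143.84 kHz]: 58.3 kHz, 64.1 kHz, 99.1 kHz, 104.9 kHz, 139.9 kHz.

58.3 kHz, 64.1 kHz, 99.1 kHz, 104.9 kHz, 139.9 kHz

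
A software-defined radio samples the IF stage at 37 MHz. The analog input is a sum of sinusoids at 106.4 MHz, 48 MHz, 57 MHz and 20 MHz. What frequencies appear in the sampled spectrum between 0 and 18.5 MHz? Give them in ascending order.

4.6 MHz, 11 MHz, 17 MHz

fs/2 = 18.5 MHz.
106.4 MHz mod fs = 32.4 MHz.
32.4 MHz > fs/2 = 18.5 MHz, folds to fs − 32.4 MHz = 4.6 MHz.
48 MHz mod fs = 11 MHz.
11 MHz ≤ fs/2 = 18.5 MHz, appears at 11 MHz.
57 MHz mod fs = 20 MHz.
20 MHz > fs/2 = 18.5 MHz, folds to fs − 20 MHz = 17 MHz.
20 MHz > fs/2 = 18.5 MHz, folds to fs − 20 MHz = 17 MHz.
Distinct values: {4.6 MHz, 11 MHz, 17 MHz}.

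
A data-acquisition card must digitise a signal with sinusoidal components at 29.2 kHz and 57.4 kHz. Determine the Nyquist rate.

Highest-frequency component: 57.4 kHz.
Nyquist rate = 2 × 57.4 kHz = 114.8 kHz.

114.8 kHz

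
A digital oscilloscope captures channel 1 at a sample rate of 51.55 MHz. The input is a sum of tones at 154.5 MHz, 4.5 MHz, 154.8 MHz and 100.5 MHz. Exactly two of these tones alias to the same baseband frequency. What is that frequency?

0.15 MHz

fs/2 = 25.775 MHz.
154.5 MHz mod fs = 51.4 MHz.
51.4 MHz > fs/2 = 25.775 MHz, folds to fs − 51.4 MHz = 0.15 MHz.
4.5 MHz ≤ fs/2 = 25.775 MHz, passes unchanged.
154.8 MHz mod fs = 0.15 MHz.
0.15 MHz ≤ fs/2 = 25.775 MHz, appears at 0.15 MHz.
100.5 MHz mod fs = 48.95 MHz.
48.95 MHz > fs/2 = 25.775 MHz, folds to fs − 48.95 MHz = 2.6 MHz.
154.5 MHz and 154.8 MHz both map to 0.15 MHz.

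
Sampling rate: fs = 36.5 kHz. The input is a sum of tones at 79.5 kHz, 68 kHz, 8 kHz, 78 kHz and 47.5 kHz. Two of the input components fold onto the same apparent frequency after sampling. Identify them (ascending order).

fs/2 = 18.25 kHz.
79.5 kHz mod fs = 6.5 kHz.
6.5 kHz ≤ fs/2 = 18.25 kHz, appears at 6.5 kHz.
68 kHz mod fs = 31.5 kHz.
31.5 kHz > fs/2 = 18.25 kHz, folds to fs − 31.5 kHz = 5 kHz.
8 kHz ≤ fs/2 = 18.25 kHz, passes unchanged.
78 kHz mod fs = 5 kHz.
5 kHz ≤ fs/2 = 18.25 kHz, appears at 5 kHz.
47.5 kHz mod fs = 11 kHz.
11 kHz ≤ fs/2 = 18.25 kHz, appears at 11 kHz.
68 kHz and 78 kHz both map to 5 kHz.

68 kHz, 78 kHz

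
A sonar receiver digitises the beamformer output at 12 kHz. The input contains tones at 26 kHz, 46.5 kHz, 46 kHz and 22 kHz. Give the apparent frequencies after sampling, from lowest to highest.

fs/2 = 6 kHz.
26 kHz mod fs = 2 kHz.
2 kHz ≤ fs/2 = 6 kHz, appears at 2 kHz.
46.5 kHz mod fs = 10.5 kHz.
10.5 kHz > fs/2 = 6 kHz, folds to fs − 10.5 kHz = 1.5 kHz.
46 kHz mod fs = 10 kHz.
10 kHz > fs/2 = 6 kHz, folds to fs − 10 kHz = 2 kHz.
22 kHz mod fs = 10 kHz.
10 kHz > fs/2 = 6 kHz, folds to fs − 10 kHz = 2 kHz.
Distinct values: {1.5 kHz, 2 kHz}.

1.5 kHz, 2 kHz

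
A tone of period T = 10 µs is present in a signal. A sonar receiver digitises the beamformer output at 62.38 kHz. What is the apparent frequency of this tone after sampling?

24.76 kHz

T = 10 µs → f = 1/T = 100 kHz.
100 kHz mod fs = 37.62 kHz.
37.62 kHz > fs/2 = 31.19 kHz, folds to fs − 37.62 kHz = 24.76 kHz.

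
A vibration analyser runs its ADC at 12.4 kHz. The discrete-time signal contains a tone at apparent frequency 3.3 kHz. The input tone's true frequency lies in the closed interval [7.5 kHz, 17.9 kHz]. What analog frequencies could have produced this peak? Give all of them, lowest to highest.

Frequencies that alias to 3.3 kHz are k·fs ± 3.3 kHz for integer k ≥ 0.
k=0: 3.3 kHz.
k=1: 9.1 kHz, 15.7 kHz.
k=2: 21.5 kHz, 28.1 kHz.
Within [7.5 kHz, 17.9 kHz]: 9.1 kHz, 15.7 kHz.

9.1 kHz, 15.7 kHz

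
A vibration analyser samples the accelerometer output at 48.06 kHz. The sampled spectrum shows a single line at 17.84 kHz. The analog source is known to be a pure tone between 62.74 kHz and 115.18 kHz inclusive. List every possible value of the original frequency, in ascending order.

65.9 kHz, 78.28 kHz, 113.96 kHz

Frequencies that alias to 17.84 kHz are k·fs ± 17.84 kHz for integer k ≥ 0.
k=0: 17.84 kHz.
k=1: 30.22 kHz, 65.9 kHz.
k=2: 78.28 kHz, 113.96 kHz.
k=3: 126.34 kHz, 162.02 kHz.
Within [62.74 kHz, 115.18 kHz]: 65.9 kHz, 78.28 kHz, 113.96 kHz.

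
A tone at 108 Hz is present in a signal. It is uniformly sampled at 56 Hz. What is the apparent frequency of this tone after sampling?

108 Hz mod fs = 52 Hz.
52 Hz > fs/2 = 28 Hz, folds to fs − 52 Hz = 4 Hz.

4 Hz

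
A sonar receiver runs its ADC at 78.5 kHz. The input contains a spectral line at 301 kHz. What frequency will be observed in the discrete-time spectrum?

301 kHz mod fs = 65.5 kHz.
65.5 kHz > fs/2 = 39.25 kHz, folds to fs − 65.5 kHz = 13 kHz.

13 kHz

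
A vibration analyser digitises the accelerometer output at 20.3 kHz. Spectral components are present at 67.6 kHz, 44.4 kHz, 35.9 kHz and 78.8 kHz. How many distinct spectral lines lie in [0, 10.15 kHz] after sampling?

4

fs/2 = 10.15 kHz.
67.6 kHz mod fs = 6.7 kHz.
6.7 kHz ≤ fs/2 = 10.15 kHz, appears at 6.7 kHz.
44.4 kHz mod fs = 3.8 kHz.
3.8 kHz ≤ fs/2 = 10.15 kHz, appears at 3.8 kHz.
35.9 kHz mod fs = 15.6 kHz.
15.6 kHz > fs/2 = 10.15 kHz, folds to fs − 15.6 kHz = 4.7 kHz.
78.8 kHz mod fs = 17.9 kHz.
17.9 kHz > fs/2 = 10.15 kHz, folds to fs − 17.9 kHz = 2.4 kHz.
Distinct values: {2.4 kHz, 3.8 kHz, 4.7 kHz, 6.7 kHz} → 4.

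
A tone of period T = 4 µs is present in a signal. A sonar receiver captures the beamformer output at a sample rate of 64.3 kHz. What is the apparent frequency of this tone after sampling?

T = 4 µs → f = 1/T = 250 kHz.
250 kHz mod fs = 57.1 kHz.
57.1 kHz > fs/2 = 32.15 kHz, folds to fs − 57.1 kHz = 7.2 kHz.

7.2 kHz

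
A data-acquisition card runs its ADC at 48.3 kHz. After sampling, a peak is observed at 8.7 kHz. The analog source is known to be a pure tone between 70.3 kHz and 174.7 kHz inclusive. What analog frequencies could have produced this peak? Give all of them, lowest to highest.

Frequencies that alias to 8.7 kHz are k·fs ± 8.7 kHz for integer k ≥ 0.
k=0: 8.7 kHz.
k=1: 39.6 kHz, 57 kHz.
k=2: 87.9 kHz, 105.3 kHz.
k=3: 136.2 kHz, 153.6 kHz.
k=4: 184.5 kHz, 201.9 kHz.
Within [70.3 kHz, 174.7 kHz]: 87.9 kHz, 105.3 kHz, 136.2 kHz, 153.6 kHz.

87.9 kHz, 105.3 kHz, 136.2 kHz, 153.6 kHz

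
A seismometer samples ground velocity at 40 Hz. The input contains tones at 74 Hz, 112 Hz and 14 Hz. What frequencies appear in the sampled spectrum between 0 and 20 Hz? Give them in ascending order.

fs/2 = 20 Hz.
74 Hz mod fs = 34 Hz.
34 Hz > fs/2 = 20 Hz, folds to fs − 34 Hz = 6 Hz.
112 Hz mod fs = 32 Hz.
32 Hz > fs/2 = 20 Hz, folds to fs − 32 Hz = 8 Hz.
14 Hz ≤ fs/2 = 20 Hz, passes unchanged.
Distinct values: {6 Hz, 8 Hz, 14 Hz}.

6 Hz, 8 Hz, 14 Hz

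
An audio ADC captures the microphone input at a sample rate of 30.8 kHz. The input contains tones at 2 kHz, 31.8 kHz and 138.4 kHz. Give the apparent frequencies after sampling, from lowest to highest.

fs/2 = 15.4 kHz.
2 kHz ≤ fs/2 = 15.4 kHz, passes unchanged.
31.8 kHz mod fs = 1 kHz.
1 kHz ≤ fs/2 = 15.4 kHz, appears at 1 kHz.
138.4 kHz mod fs = 15.2 kHz.
15.2 kHz ≤ fs/2 = 15.4 kHz, appears at 15.2 kHz.
Distinct values: {1 kHz, 2 kHz, 15.2 kHz}.

1 kHz, 2 kHz, 15.2 kHz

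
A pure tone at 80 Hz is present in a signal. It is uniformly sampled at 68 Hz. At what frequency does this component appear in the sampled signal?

12 Hz

80 Hz mod fs = 12 Hz.
12 Hz ≤ fs/2 = 34 Hz, appears at 12 Hz.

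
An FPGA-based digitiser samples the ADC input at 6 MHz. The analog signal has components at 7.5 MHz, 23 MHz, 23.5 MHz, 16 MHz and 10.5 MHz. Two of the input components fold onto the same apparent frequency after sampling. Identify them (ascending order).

7.5 MHz, 10.5 MHz

fs/2 = 3 MHz.
7.5 MHz mod fs = 1.5 MHz.
1.5 MHz ≤ fs/2 = 3 MHz, appears at 1.5 MHz.
23 MHz mod fs = 5 MHz.
5 MHz > fs/2 = 3 MHz, folds to fs − 5 MHz = 1 MHz.
23.5 MHz mod fs = 5.5 MHz.
5.5 MHz > fs/2 = 3 MHz, folds to fs − 5.5 MHz = 0.5 MHz.
16 MHz mod fs = 4 MHz.
4 MHz > fs/2 = 3 MHz, folds to fs − 4 MHz = 2 MHz.
10.5 MHz mod fs = 4.5 MHz.
4.5 MHz > fs/2 = 3 MHz, folds to fs − 4.5 MHz = 1.5 MHz.
7.5 MHz and 10.5 MHz both map to 1.5 MHz.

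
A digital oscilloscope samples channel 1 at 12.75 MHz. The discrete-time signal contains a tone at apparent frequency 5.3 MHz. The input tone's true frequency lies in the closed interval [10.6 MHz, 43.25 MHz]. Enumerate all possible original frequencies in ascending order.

Frequencies that alias to 5.3 MHz are k·fs ± 5.3 MHz for integer k ≥ 0.
k=0: 5.3 MHz.
k=1: 7.45 MHz, 18.05 MHz.
k=2: 20.2 MHz, 30.8 MHz.
k=3: 32.95 MHz, 43.55 MHz.
k=4: 45.7 MHz, 56.3 MHz.
Within [10.6 MHz, 43.25 MHz]: 18.05 MHz, 20.2 MHz, 30.8 MHz, 32.95 MHz.

18.05 MHz, 20.2 MHz, 30.8 MHz, 32.95 MHz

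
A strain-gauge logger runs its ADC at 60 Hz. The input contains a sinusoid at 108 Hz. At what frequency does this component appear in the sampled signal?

108 Hz mod fs = 48 Hz.
48 Hz > fs/2 = 30 Hz, folds to fs − 48 Hz = 12 Hz.

12 Hz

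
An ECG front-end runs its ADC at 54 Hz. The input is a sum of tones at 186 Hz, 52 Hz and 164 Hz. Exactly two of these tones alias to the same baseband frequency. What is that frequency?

2 Hz

fs/2 = 27 Hz.
186 Hz mod fs = 24 Hz.
24 Hz ≤ fs/2 = 27 Hz, appears at 24 Hz.
52 Hz > fs/2 = 27 Hz, folds to fs − 52 Hz = 2 Hz.
164 Hz mod fs = 2 Hz.
2 Hz ≤ fs/2 = 27 Hz, appears at 2 Hz.
52 Hz and 164 Hz both map to 2 Hz.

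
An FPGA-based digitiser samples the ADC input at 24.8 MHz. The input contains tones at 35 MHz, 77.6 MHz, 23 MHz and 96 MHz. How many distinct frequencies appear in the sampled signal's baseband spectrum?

fs/2 = 12.4 MHz.
35 MHz mod fs = 10.2 MHz.
10.2 MHz ≤ fs/2 = 12.4 MHz, appears at 10.2 MHz.
77.6 MHz mod fs = 3.2 MHz.
3.2 MHz ≤ fs/2 = 12.4 MHz, appears at 3.2 MHz.
23 MHz > fs/2 = 12.4 MHz, folds to fs − 23 MHz = 1.8 MHz.
96 MHz mod fs = 21.6 MHz.
21.6 MHz > fs/2 = 12.4 MHz, folds to fs − 21.6 MHz = 3.2 MHz.
Distinct values: {1.8 MHz, 3.2 MHz, 10.2 MHz} → 3.

3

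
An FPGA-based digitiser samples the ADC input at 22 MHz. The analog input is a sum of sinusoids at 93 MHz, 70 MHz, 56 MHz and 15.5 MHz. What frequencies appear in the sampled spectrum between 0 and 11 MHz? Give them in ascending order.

fs/2 = 11 MHz.
93 MHz mod fs = 5 MHz.
5 MHz ≤ fs/2 = 11 MHz, appears at 5 MHz.
70 MHz mod fs = 4 MHz.
4 MHz ≤ fs/2 = 11 MHz, appears at 4 MHz.
56 MHz mod fs = 12 MHz.
12 MHz > fs/2 = 11 MHz, folds to fs − 12 MHz = 10 MHz.
15.5 MHz > fs/2 = 11 MHz, folds to fs − 15.5 MHz = 6.5 MHz.
Distinct values: {4 MHz, 5 MHz, 6.5 MHz, 10 MHz}.

4 MHz, 5 MHz, 6.5 MHz, 10 MHz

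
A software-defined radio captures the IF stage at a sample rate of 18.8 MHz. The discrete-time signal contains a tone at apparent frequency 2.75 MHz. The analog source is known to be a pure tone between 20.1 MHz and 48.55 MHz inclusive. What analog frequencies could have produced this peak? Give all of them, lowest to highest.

21.55 MHz, 34.85 MHz, 40.35 MHz

Frequencies that alias to 2.75 MHz are k·fs ± 2.75 MHz for integer k ≥ 0.
k=0: 2.75 MHz.
k=1: 16.05 MHz, 21.55 MHz.
k=2: 34.85 MHz, 40.35 MHz.
k=3: 53.65 MHz, 59.15 MHz.
Within [20.1 MHz, 48.55 MHz]: 21.55 MHz, 34.85 MHz, 40.35 MHz.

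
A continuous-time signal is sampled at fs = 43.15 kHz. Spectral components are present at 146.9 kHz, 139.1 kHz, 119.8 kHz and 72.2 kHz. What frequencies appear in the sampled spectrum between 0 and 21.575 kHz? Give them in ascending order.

9.65 kHz, 14.1 kHz, 17.45 kHz

fs/2 = 21.575 kHz.
146.9 kHz mod fs = 17.45 kHz.
17.45 kHz ≤ fs/2 = 21.575 kHz, appears at 17.45 kHz.
139.1 kHz mod fs = 9.65 kHz.
9.65 kHz ≤ fs/2 = 21.575 kHz, appears at 9.65 kHz.
119.8 kHz mod fs = 33.5 kHz.
33.5 kHz > fs/2 = 21.575 kHz, folds to fs − 33.5 kHz = 9.65 kHz.
72.2 kHz mod fs = 29.05 kHz.
29.05 kHz > fs/2 = 21.575 kHz, folds to fs − 29.05 kHz = 14.1 kHz.
Distinct values: {9.65 kHz, 14.1 kHz, 17.45 kHz}.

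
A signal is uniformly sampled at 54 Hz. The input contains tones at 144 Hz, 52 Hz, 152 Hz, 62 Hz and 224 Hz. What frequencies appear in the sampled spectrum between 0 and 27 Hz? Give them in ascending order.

2 Hz, 8 Hz, 10 Hz, 18 Hz

fs/2 = 27 Hz.
144 Hz mod fs = 36 Hz.
36 Hz > fs/2 = 27 Hz, folds to fs − 36 Hz = 18 Hz.
52 Hz > fs/2 = 27 Hz, folds to fs − 52 Hz = 2 Hz.
152 Hz mod fs = 44 Hz.
44 Hz > fs/2 = 27 Hz, folds to fs − 44 Hz = 10 Hz.
62 Hz mod fs = 8 Hz.
8 Hz ≤ fs/2 = 27 Hz, appears at 8 Hz.
224 Hz mod fs = 8 Hz.
8 Hz ≤ fs/2 = 27 Hz, appears at 8 Hz.
Distinct values: {2 Hz, 8 Hz, 10 Hz, 18 Hz}.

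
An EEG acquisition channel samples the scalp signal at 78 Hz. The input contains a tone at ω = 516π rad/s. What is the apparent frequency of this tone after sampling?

24 Hz

ω = 516π rad/s → f = ω/(2π) = 258 Hz.
258 Hz mod fs = 24 Hz.
24 Hz ≤ fs/2 = 39 Hz, appears at 24 Hz.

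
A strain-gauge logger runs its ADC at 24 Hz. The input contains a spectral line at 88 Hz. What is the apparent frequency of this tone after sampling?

8 Hz

88 Hz mod fs = 16 Hz.
16 Hz > fs/2 = 12 Hz, folds to fs − 16 Hz = 8 Hz.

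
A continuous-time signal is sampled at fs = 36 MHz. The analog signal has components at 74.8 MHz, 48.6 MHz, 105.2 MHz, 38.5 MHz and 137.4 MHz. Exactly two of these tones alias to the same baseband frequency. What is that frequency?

2.8 MHz

fs/2 = 18 MHz.
74.8 MHz mod fs = 2.8 MHz.
2.8 MHz ≤ fs/2 = 18 MHz, appears at 2.8 MHz.
48.6 MHz mod fs = 12.6 MHz.
12.6 MHz ≤ fs/2 = 18 MHz, appears at 12.6 MHz.
105.2 MHz mod fs = 33.2 MHz.
33.2 MHz > fs/2 = 18 MHz, folds to fs − 33.2 MHz = 2.8 MHz.
38.5 MHz mod fs = 2.5 MHz.
2.5 MHz ≤ fs/2 = 18 MHz, appears at 2.5 MHz.
137.4 MHz mod fs = 29.4 MHz.
29.4 MHz > fs/2 = 18 MHz, folds to fs − 29.4 MHz = 6.6 MHz.
74.8 MHz and 105.2 MHz both map to 2.8 MHz.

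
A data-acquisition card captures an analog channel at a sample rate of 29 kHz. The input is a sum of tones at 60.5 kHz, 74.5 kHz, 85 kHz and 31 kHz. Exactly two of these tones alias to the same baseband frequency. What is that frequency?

fs/2 = 14.5 kHz.
60.5 kHz mod fs = 2.5 kHz.
2.5 kHz ≤ fs/2 = 14.5 kHz, appears at 2.5 kHz.
74.5 kHz mod fs = 16.5 kHz.
16.5 kHz > fs/2 = 14.5 kHz, folds to fs − 16.5 kHz = 12.5 kHz.
85 kHz mod fs = 27 kHz.
27 kHz > fs/2 = 14.5 kHz, folds to fs − 27 kHz = 2 kHz.
31 kHz mod fs = 2 kHz.
2 kHz ≤ fs/2 = 14.5 kHz, appears at 2 kHz.
31 kHz and 85 kHz both map to 2 kHz.

2 kHz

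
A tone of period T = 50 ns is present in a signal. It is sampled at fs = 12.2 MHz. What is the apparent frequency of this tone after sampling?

4.4 MHz

T = 50 ns → f = 1/T = 20 MHz.
20 MHz mod fs = 7.8 MHz.
7.8 MHz > fs/2 = 6.1 MHz, folds to fs − 7.8 MHz = 4.4 MHz.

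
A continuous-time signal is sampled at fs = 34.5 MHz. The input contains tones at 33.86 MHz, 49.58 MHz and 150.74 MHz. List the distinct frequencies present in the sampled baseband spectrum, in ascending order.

0.64 MHz, 12.74 MHz, 15.08 MHz

fs/2 = 17.25 MHz.
33.86 MHz > fs/2 = 17.25 MHz, folds to fs − 33.86 MHz = 0.64 MHz.
49.58 MHz mod fs = 15.08 MHz.
15.08 MHz ≤ fs/2 = 17.25 MHz, appears at 15.08 MHz.
150.74 MHz mod fs = 12.74 MHz.
12.74 MHz ≤ fs/2 = 17.25 MHz, appears at 12.74 MHz.
Distinct values: {0.64 MHz, 12.74 MHz, 15.08 MHz}.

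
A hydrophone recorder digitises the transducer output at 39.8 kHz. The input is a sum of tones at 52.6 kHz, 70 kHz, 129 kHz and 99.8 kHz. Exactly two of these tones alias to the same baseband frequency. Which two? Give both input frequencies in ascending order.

fs/2 = 19.9 kHz.
52.6 kHz mod fs = 12.8 kHz.
12.8 kHz ≤ fs/2 = 19.9 kHz, appears at 12.8 kHz.
70 kHz mod fs = 30.2 kHz.
30.2 kHz > fs/2 = 19.9 kHz, folds to fs − 30.2 kHz = 9.6 kHz.
129 kHz mod fs = 9.6 kHz.
9.6 kHz ≤ fs/2 = 19.9 kHz, appears at 9.6 kHz.
99.8 kHz mod fs = 20.2 kHz.
20.2 kHz > fs/2 = 19.9 kHz, folds to fs − 20.2 kHz = 19.6 kHz.
70 kHz and 129 kHz both map to 9.6 kHz.

70 kHz, 129 kHz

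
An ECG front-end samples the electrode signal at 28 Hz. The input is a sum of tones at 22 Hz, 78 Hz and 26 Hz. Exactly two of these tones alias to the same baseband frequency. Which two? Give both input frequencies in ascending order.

fs/2 = 14 Hz.
22 Hz > fs/2 = 14 Hz, folds to fs − 22 Hz = 6 Hz.
78 Hz mod fs = 22 Hz.
22 Hz > fs/2 = 14 Hz, folds to fs − 22 Hz = 6 Hz.
26 Hz > fs/2 = 14 Hz, folds to fs − 26 Hz = 2 Hz.
22 Hz and 78 Hz both map to 6 Hz.

22 Hz, 78 Hz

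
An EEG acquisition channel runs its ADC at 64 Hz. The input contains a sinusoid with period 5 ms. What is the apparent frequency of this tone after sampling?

T = 5 ms → f = 1/T = 200 Hz.
200 Hz mod fs = 8 Hz.
8 Hz ≤ fs/2 = 32 Hz, appears at 8 Hz.

8 Hz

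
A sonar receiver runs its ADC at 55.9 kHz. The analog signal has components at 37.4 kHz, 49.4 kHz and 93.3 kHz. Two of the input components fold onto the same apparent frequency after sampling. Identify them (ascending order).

fs/2 = 27.95 kHz.
37.4 kHz > fs/2 = 27.95 kHz, folds to fs − 37.4 kHz = 18.5 kHz.
49.4 kHz > fs/2 = 27.95 kHz, folds to fs − 49.4 kHz = 6.5 kHz.
93.3 kHz mod fs = 37.4 kHz.
37.4 kHz > fs/2 = 27.95 kHz, folds to fs − 37.4 kHz = 18.5 kHz.
37.4 kHz and 93.3 kHz both map to 18.5 kHz.

37.4 kHz, 93.3 kHz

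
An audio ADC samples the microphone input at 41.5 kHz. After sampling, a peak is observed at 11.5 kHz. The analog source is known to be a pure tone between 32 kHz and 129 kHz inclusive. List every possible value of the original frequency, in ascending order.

53 kHz, 71.5 kHz, 94.5 kHz, 113 kHz

Frequencies that alias to 11.5 kHz are k·fs ± 11.5 kHz for integer k ≥ 0.
k=0: 11.5 kHz.
k=1: 30 kHz, 53 kHz.
k=2: 71.5 kHz, 94.5 kHz.
k=3: 113 kHz, 136 kHz.
k=4: 154.5 kHz, 177.5 kHz.
Within [32 kHz, 129 kHz]: 53 kHz, 71.5 kHz, 94.5 kHz, 113 kHz.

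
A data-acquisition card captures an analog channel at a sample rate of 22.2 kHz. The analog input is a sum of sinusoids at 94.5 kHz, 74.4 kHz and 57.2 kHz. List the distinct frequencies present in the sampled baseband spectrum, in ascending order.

5.7 kHz, 7.8 kHz, 9.4 kHz

fs/2 = 11.1 kHz.
94.5 kHz mod fs = 5.7 kHz.
5.7 kHz ≤ fs/2 = 11.1 kHz, appears at 5.7 kHz.
74.4 kHz mod fs = 7.8 kHz.
7.8 kHz ≤ fs/2 = 11.1 kHz, appears at 7.8 kHz.
57.2 kHz mod fs = 12.8 kHz.
12.8 kHz > fs/2 = 11.1 kHz, folds to fs − 12.8 kHz = 9.4 kHz.
Distinct values: {5.7 kHz, 7.8 kHz, 9.4 kHz}.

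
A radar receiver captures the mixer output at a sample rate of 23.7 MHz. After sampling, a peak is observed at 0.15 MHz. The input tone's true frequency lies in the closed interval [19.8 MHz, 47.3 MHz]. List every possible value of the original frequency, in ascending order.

Frequencies that alias to 0.15 MHz are k·fs ± 0.15 MHz for integer k ≥ 0.
k=0: 0.15 MHz.
k=1: 23.55 MHz, 23.85 MHz.
k=2: 47.25 MHz, 47.55 MHz.
k=3: 70.95 MHz, 71.25 MHz.
Within [19.8 MHz, 47.3 MHz]: 23.55 MHz, 23.85 MHz, 47.25 MHz.

23.55 MHz, 23.85 MHz, 47.25 MHz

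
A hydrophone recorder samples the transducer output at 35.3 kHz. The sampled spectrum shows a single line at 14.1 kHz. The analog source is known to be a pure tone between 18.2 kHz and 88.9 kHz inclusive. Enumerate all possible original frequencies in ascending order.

Frequencies that alias to 14.1 kHz are k·fs ± 14.1 kHz for integer k ≥ 0.
k=0: 14.1 kHz.
k=1: 21.2 kHz, 49.4 kHz.
k=2: 56.5 kHz, 84.7 kHz.
k=3: 91.8 kHz, 120 kHz.
Within [18.2 kHz, 88.9 kHz]: 21.2 kHz, 49.4 kHz, 56.5 kHz, 84.7 kHz.

21.2 kHz, 49.4 kHz, 56.5 kHz, 84.7 kHz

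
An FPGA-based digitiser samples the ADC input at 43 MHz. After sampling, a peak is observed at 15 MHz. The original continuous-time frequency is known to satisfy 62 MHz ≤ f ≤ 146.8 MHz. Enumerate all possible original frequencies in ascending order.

Frequencies that alias to 15 MHz are k·fs ± 15 MHz for integer k ≥ 0.
k=0: 15 MHz.
k=1: 28 MHz, 58 MHz.
k=2: 71 MHz, 101 MHz.
k=3: 114 MHz, 144 MHz.
k=4: 157 MHz, 187 MHz.
Within [62 MHz, 146.8 MHz]: 71 MHz, 101 MHz, 114 MHz, 144 MHz.

71 MHz, 101 MHz, 114 MHz, 144 MHz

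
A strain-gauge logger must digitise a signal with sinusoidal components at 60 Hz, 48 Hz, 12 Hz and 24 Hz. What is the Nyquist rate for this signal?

120 Hz

Highest-frequency component: 60 Hz.
Nyquist rate = 2 × 60 Hz = 120 Hz.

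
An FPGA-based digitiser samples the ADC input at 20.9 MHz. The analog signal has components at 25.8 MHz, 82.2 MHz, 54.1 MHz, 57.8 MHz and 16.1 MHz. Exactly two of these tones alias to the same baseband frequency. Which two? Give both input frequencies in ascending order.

25.8 MHz, 57.8 MHz

fs/2 = 10.45 MHz.
25.8 MHz mod fs = 4.9 MHz.
4.9 MHz ≤ fs/2 = 10.45 MHz, appears at 4.9 MHz.
82.2 MHz mod fs = 19.5 MHz.
19.5 MHz > fs/2 = 10.45 MHz, folds to fs − 19.5 MHz = 1.4 MHz.
54.1 MHz mod fs = 12.3 MHz.
12.3 MHz > fs/2 = 10.45 MHz, folds to fs − 12.3 MHz = 8.6 MHz.
57.8 MHz mod fs = 16 MHz.
16 MHz > fs/2 = 10.45 MHz, folds to fs − 16 MHz = 4.9 MHz.
16.1 MHz > fs/2 = 10.45 MHz, folds to fs − 16.1 MHz = 4.8 MHz.
25.8 MHz and 57.8 MHz both map to 4.9 MHz.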